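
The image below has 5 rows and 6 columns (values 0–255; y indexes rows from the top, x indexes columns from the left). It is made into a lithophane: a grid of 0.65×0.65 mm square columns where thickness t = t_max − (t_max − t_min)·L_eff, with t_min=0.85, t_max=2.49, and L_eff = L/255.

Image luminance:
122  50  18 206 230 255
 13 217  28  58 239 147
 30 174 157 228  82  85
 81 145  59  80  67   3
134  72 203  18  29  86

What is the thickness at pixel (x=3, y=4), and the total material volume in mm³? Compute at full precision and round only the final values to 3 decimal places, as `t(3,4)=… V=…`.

span = t_max - t_min = 2.49 - 0.85 = 1.640
L(3,4) = 18, L_eff = 18/255 = 0.070588
t(3,4) = 2.49 - 1.640·0.070588 = 2.374
Σt over all 5·6 pixels = 680513/12750 ≈ 53.3735686
V = pitch²·Σt = 0.65²·680513/12750 = 22.550

t(3,4)=2.374 V=22.550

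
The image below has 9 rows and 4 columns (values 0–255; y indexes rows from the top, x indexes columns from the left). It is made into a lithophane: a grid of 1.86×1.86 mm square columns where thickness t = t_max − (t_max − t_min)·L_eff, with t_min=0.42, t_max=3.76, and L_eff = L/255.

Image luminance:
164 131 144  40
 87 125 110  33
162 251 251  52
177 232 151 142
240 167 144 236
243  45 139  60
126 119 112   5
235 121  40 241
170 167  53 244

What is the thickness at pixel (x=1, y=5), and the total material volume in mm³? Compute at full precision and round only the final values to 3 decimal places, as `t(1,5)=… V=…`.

span = t_max - t_min = 3.76 - 0.42 = 3.340
L(1,5) = 45, L_eff = 45/255 = 0.176471
t(1,5) = 3.76 - 3.340·0.176471 = 3.171
Σt over all 9·4 pixels = 864287/12750 ≈ 67.7872157
V = pitch²·Σt = 1.86²·864287/12750 = 234.517

t(1,5)=3.171 V=234.517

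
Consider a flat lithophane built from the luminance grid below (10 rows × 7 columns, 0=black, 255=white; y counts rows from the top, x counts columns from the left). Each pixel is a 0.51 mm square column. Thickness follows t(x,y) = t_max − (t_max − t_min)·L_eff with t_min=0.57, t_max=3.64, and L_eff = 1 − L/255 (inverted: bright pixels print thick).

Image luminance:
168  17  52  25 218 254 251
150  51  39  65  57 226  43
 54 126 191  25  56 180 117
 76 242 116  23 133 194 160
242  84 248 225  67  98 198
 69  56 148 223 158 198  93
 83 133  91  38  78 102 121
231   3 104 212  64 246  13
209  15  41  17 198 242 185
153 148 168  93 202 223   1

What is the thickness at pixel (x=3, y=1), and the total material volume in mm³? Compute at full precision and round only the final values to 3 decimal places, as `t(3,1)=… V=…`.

span = t_max - t_min = 3.64 - 0.57 = 3.070
L(3,1) = 65, L_eff = 1 - 65/255 = 0.745098 (inverted)
t(3,1) = 3.64 - 3.070·0.745098 = 1.353
Σt over all 10·7 pixels = 186413/1275 ≈ 146.2062745
V = pitch²·Σt = 0.51²·186413/1275 = 38.028

t(3,1)=1.353 V=38.028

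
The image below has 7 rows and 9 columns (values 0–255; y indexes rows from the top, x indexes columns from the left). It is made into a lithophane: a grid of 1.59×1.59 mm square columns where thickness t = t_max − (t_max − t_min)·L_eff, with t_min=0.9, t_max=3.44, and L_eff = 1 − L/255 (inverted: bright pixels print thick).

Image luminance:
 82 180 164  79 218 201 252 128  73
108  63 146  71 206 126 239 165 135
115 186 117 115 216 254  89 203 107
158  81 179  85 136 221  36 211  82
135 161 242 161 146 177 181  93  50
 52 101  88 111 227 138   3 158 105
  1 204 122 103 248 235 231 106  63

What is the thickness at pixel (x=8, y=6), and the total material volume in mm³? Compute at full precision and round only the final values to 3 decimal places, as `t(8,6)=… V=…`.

t(8,6)=1.528 V=366.681

span = t_max - t_min = 3.44 - 0.9 = 2.540
L(8,6) = 63, L_eff = 1 - 63/255 = 0.752941 (inverted)
t(8,6) = 3.44 - 2.540·0.752941 = 1.528
Σt over all 7·9 pixels = 924644/6375 ≈ 145.0421961
V = pitch²·Σt = 1.59²·924644/6375 = 366.681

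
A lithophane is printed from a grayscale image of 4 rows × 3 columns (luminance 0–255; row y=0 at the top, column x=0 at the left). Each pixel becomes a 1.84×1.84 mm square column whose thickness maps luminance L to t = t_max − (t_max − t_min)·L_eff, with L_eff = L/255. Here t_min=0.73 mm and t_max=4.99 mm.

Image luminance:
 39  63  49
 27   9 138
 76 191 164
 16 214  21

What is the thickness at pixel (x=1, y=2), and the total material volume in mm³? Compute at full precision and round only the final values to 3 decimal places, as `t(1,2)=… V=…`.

t(1,2)=1.799 V=145.774

span = t_max - t_min = 4.99 - 0.73 = 4.260
L(1,2) = 191, L_eff = 191/255 = 0.749020
t(1,2) = 4.99 - 4.260·0.749020 = 1.799
Σt over all 4·3 pixels = 182993/4250 ≈ 43.0571765
V = pitch²·Σt = 1.84²·182993/4250 = 145.774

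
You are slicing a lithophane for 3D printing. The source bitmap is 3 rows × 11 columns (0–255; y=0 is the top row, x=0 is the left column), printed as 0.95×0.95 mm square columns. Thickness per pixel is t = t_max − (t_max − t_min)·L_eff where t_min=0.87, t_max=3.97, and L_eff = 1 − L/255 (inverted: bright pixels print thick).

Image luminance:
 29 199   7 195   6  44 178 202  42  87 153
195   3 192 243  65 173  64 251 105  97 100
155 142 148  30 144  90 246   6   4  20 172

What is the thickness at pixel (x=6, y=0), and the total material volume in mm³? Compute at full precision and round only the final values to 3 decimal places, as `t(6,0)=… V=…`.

span = t_max - t_min = 3.97 - 0.87 = 3.100
L(6,0) = 178, L_eff = 1 - 178/255 = 0.301961 (inverted)
t(6,0) = 3.97 - 3.100·0.301961 = 3.034
Σt over all 3·11 pixels = 76243/1020 ≈ 74.7480392
V = pitch²·Σt = 0.95²·76243/1020 = 67.460

t(6,0)=3.034 V=67.460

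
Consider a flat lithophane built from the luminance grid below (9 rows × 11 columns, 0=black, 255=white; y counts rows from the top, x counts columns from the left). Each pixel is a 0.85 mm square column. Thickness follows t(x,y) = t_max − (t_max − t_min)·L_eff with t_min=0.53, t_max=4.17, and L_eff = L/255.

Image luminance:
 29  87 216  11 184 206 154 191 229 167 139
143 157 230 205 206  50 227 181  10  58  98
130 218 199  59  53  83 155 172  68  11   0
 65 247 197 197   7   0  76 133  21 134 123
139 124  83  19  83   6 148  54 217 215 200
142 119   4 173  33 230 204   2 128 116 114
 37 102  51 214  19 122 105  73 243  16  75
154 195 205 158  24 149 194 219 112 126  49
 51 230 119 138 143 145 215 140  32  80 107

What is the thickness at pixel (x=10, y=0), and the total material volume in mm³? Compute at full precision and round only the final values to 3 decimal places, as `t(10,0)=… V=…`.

t(10,0)=2.186 V=173.262

span = t_max - t_min = 4.17 - 0.53 = 3.640
L(10,0) = 139, L_eff = 139/255 = 0.545098
t(10,0) = 4.17 - 3.640·0.545098 = 2.186
Σt over all 9·11 pixels = 359713/1500 ≈ 239.8086667
V = pitch²·Σt = 0.85²·359713/1500 = 173.262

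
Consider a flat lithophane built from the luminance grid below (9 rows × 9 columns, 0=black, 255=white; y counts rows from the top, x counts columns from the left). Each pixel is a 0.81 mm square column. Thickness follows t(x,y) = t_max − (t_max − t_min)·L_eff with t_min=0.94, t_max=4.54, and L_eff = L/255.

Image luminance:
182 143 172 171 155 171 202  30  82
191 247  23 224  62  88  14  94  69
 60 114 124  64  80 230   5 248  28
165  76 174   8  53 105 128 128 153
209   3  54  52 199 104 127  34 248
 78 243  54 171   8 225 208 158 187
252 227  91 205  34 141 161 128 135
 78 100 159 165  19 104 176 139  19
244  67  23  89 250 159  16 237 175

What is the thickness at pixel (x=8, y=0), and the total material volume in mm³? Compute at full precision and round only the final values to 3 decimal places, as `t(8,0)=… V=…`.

span = t_max - t_min = 4.54 - 0.94 = 3.600
L(8,0) = 82, L_eff = 82/255 = 0.321569
t(8,0) = 4.54 - 3.600·0.321569 = 3.382
Σt over all 9·9 pixels = 189963/850 ≈ 223.4858824
V = pitch²·Σt = 0.81²·189963/850 = 146.629

t(8,0)=3.382 V=146.629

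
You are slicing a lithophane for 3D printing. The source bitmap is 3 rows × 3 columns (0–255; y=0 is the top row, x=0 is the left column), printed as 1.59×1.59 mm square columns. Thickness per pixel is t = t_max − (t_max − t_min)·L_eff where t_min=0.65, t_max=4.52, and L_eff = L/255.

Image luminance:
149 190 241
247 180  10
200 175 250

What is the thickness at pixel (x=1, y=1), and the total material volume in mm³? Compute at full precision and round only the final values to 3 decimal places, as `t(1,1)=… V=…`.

span = t_max - t_min = 4.52 - 0.65 = 3.870
L(1,1) = 180, L_eff = 180/255 = 0.705882
t(1,1) = 4.52 - 3.870·0.705882 = 1.788
Σt over all 3·3 pixels = 66981/4250 ≈ 15.7602353
V = pitch²·Σt = 1.59²·66981/4250 = 39.843

t(1,1)=1.788 V=39.843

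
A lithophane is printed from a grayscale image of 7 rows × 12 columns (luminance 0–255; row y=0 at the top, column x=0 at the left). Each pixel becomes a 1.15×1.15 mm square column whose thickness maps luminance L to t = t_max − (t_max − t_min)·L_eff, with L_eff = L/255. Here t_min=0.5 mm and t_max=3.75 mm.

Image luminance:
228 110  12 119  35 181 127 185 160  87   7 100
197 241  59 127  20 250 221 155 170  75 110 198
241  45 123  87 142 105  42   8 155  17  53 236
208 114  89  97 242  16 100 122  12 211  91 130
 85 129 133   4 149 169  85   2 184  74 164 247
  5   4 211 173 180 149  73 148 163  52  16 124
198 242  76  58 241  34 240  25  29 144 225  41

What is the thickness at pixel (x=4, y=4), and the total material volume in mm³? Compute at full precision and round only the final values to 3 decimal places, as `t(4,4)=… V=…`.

t(4,4)=1.851 V=245.741

span = t_max - t_min = 3.75 - 0.5 = 3.250
L(4,4) = 149, L_eff = 149/255 = 0.584314
t(4,4) = 3.75 - 3.250·0.584314 = 1.851
Σt over all 7·12 pixels = 47383/255 ≈ 185.8156863
V = pitch²·Σt = 1.15²·47383/255 = 245.741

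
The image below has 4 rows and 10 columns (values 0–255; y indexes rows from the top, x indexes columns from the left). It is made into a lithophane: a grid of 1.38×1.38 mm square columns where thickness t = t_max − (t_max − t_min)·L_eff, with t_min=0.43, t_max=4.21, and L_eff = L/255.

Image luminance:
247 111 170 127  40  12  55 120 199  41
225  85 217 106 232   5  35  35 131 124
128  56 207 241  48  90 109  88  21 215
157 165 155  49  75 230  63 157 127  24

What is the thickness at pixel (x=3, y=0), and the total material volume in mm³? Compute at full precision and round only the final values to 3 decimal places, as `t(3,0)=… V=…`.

t(3,0)=2.327 V=187.399

span = t_max - t_min = 4.21 - 0.43 = 3.780
L(3,0) = 127, L_eff = 127/255 = 0.498039
t(3,0) = 4.21 - 3.780·0.498039 = 2.327
Σt over all 4·10 pixels = 209107/2125 ≈ 98.4032941
V = pitch²·Σt = 1.38²·209107/2125 = 187.399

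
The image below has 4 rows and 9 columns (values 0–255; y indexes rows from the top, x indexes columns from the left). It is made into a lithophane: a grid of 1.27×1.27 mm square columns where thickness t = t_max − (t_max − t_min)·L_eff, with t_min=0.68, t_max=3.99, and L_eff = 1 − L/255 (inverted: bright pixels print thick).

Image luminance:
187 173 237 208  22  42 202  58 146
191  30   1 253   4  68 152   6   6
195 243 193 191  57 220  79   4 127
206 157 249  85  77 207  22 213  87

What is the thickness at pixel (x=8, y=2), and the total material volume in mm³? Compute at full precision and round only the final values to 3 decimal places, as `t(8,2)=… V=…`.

span = t_max - t_min = 3.99 - 0.68 = 3.310
L(8,2) = 127, L_eff = 1 - 127/255 = 0.501961 (inverted)
t(8,2) = 3.99 - 3.310·0.501961 = 2.329
Σt over all 4·9 pixels = 1073089/12750 ≈ 84.1638431
V = pitch²·Σt = 1.27²·1073089/12750 = 135.748

t(8,2)=2.329 V=135.748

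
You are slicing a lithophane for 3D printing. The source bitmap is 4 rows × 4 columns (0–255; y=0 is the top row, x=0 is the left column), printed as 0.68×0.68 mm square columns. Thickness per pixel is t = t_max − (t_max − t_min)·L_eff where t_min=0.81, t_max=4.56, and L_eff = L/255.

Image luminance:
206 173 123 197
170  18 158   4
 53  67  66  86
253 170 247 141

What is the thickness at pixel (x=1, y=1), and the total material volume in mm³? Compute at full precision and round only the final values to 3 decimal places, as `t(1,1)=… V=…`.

t(1,1)=4.295 V=19.239

span = t_max - t_min = 4.56 - 0.81 = 3.750
L(1,1) = 18, L_eff = 18/255 = 0.070588
t(1,1) = 4.56 - 3.750·0.070588 = 4.295
Σt over all 4·4 pixels = 17683/425 ≈ 41.6070588
V = pitch²·Σt = 0.68²·17683/425 = 19.239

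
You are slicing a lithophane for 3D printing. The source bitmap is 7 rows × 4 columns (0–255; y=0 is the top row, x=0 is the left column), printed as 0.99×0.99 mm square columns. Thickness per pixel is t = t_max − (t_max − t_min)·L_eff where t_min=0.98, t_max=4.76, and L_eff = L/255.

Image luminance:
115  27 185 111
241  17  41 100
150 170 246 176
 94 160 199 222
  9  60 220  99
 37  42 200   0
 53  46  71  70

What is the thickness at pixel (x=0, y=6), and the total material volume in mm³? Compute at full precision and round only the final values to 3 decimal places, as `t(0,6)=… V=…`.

span = t_max - t_min = 4.76 - 0.98 = 3.780
L(0,6) = 53, L_eff = 53/255 = 0.207843
t(0,6) = 4.76 - 3.780·0.207843 = 3.974
Σt over all 7·4 pixels = 367297/4250 ≈ 86.4228235
V = pitch²·Σt = 0.99²·367297/4250 = 84.703

t(0,6)=3.974 V=84.703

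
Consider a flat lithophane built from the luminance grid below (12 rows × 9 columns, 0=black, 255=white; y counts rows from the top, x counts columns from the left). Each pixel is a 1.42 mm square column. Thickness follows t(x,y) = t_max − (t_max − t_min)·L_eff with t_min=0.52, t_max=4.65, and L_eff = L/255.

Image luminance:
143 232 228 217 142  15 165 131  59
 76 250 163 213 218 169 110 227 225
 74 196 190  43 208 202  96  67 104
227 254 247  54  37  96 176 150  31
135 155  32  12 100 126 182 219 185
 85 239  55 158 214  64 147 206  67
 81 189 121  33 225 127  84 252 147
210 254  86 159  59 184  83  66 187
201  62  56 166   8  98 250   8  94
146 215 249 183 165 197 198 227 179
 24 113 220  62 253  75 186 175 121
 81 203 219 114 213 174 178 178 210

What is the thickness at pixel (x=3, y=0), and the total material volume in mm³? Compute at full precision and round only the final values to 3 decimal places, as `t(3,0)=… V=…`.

t(3,0)=1.135 V=494.553

span = t_max - t_min = 4.65 - 0.52 = 4.130
L(3,0) = 217, L_eff = 217/255 = 0.850980
t(3,0) = 4.65 - 4.130·0.850980 = 1.135
Σt over all 12·9 pixels = 521189/2125 ≈ 245.2654118
V = pitch²·Σt = 1.42²·521189/2125 = 494.553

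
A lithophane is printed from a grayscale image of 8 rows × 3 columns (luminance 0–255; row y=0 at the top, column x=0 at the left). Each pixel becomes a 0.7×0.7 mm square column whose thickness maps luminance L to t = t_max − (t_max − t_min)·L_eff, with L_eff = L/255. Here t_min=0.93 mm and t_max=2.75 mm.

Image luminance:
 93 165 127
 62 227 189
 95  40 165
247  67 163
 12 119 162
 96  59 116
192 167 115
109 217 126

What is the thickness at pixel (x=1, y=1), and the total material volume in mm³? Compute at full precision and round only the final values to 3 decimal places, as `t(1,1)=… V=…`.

span = t_max - t_min = 2.75 - 0.93 = 1.820
L(1,1) = 227, L_eff = 227/255 = 0.890196
t(1,1) = 2.75 - 1.820·0.890196 = 1.130
Σt over all 8·3 pixels = 55667/1275 ≈ 43.6603922
V = pitch²·Σt = 0.7²·55667/1275 = 21.394

t(1,1)=1.130 V=21.394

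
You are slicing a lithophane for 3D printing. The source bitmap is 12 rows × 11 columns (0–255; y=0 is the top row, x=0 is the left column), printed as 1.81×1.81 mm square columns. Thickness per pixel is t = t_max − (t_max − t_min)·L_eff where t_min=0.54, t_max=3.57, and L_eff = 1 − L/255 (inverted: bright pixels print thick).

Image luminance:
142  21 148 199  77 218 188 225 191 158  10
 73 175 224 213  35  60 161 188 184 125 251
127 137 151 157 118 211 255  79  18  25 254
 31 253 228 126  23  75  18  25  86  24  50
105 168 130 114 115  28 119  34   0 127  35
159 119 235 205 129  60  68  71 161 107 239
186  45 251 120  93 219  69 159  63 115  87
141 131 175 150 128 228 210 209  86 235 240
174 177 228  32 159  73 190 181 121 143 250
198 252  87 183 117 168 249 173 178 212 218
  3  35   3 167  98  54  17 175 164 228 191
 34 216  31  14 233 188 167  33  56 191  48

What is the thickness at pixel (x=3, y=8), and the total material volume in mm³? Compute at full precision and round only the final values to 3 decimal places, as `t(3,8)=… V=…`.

span = t_max - t_min = 3.57 - 0.54 = 3.030
L(3,8) = 32, L_eff = 1 - 32/255 = 0.874510 (inverted)
t(3,8) = 3.57 - 3.030·0.874510 = 0.920
Σt over all 12·11 pixels = 281.764
V = pitch²·Σt = 1.81²·281.764 = 923.087

t(3,8)=0.920 V=923.087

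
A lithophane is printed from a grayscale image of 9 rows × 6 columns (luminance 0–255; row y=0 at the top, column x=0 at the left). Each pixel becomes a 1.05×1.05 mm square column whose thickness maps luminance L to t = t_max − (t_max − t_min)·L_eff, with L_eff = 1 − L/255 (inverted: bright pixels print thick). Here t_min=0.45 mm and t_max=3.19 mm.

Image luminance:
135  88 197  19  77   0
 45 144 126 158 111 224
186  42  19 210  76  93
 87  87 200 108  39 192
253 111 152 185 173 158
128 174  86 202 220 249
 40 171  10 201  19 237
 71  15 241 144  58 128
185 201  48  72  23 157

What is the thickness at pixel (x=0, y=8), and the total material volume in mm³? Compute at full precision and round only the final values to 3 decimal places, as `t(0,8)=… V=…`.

span = t_max - t_min = 3.19 - 0.45 = 2.740
L(0,8) = 185, L_eff = 1 - 185/255 = 0.274510 (inverted)
t(0,8) = 3.19 - 2.740·0.274510 = 2.438
Σt over all 9·6 pixels = 4952/51 ≈ 97.0980392
V = pitch²·Σt = 1.05²·4952/51 = 107.051

t(0,8)=2.438 V=107.051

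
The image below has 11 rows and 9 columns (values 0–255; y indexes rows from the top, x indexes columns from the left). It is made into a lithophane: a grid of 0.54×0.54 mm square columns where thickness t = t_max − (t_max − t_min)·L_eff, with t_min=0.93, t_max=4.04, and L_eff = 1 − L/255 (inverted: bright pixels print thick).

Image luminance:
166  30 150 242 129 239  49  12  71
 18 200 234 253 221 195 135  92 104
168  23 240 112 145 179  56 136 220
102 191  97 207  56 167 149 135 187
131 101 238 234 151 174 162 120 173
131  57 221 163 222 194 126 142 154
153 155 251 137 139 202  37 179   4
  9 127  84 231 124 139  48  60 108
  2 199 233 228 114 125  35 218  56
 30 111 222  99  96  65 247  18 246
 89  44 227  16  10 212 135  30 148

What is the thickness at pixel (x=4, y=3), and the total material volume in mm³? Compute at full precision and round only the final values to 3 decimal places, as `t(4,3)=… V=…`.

span = t_max - t_min = 4.04 - 0.93 = 3.110
L(4,3) = 56, L_eff = 1 - 56/255 = 0.780392 (inverted)
t(4,3) = 4.04 - 3.110·0.780392 = 1.613
Σt over all 11·9 pixels = 2176497/8500 ≈ 256.0584706
V = pitch²·Σt = 0.54²·2176497/8500 = 74.667

t(4,3)=1.613 V=74.667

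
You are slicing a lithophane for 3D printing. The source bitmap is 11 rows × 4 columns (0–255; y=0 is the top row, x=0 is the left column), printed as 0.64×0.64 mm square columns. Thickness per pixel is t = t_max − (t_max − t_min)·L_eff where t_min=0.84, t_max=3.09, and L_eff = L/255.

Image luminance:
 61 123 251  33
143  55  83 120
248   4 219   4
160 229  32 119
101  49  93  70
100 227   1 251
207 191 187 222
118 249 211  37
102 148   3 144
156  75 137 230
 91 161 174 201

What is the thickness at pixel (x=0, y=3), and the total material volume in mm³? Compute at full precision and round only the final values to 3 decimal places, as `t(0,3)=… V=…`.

span = t_max - t_min = 3.09 - 0.84 = 2.250
L(0,3) = 160, L_eff = 160/255 = 0.627451
t(0,3) = 3.09 - 2.250·0.627451 = 1.678
Σt over all 11·4 pixels = 35958/425 ≈ 84.6070588
V = pitch²·Σt = 0.64²·35958/425 = 34.655

t(0,3)=1.678 V=34.655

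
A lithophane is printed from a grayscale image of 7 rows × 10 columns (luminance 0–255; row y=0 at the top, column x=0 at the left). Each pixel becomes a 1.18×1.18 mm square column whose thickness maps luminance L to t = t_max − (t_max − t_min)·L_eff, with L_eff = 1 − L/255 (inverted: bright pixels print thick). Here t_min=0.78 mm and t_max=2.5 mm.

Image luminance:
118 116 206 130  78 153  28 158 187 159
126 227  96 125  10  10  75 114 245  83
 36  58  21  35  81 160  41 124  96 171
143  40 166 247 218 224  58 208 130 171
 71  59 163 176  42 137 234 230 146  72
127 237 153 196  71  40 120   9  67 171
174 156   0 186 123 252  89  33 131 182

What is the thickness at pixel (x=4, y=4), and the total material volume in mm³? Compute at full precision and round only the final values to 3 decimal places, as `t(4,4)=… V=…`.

span = t_max - t_min = 2.5 - 0.78 = 1.720
L(4,4) = 42, L_eff = 1 - 42/255 = 0.835294 (inverted)
t(4,4) = 2.5 - 1.720·0.835294 = 1.063
Σt over all 7·10 pixels = 722992/6375 ≈ 113.4105098
V = pitch²·Σt = 1.18²·722992/6375 = 157.913

t(4,4)=1.063 V=157.913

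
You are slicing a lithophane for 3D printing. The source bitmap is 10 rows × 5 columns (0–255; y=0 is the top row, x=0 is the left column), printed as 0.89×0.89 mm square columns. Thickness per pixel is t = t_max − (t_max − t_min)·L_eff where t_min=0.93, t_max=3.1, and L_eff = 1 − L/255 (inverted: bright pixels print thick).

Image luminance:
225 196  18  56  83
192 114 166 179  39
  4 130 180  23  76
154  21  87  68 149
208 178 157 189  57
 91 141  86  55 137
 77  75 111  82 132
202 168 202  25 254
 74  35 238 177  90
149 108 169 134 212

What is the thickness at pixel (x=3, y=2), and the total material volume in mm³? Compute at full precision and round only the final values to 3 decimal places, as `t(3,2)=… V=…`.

span = t_max - t_min = 3.1 - 0.93 = 2.170
L(3,2) = 23, L_eff = 1 - 23/255 = 0.909804 (inverted)
t(3,2) = 3.1 - 2.170·0.909804 = 1.126
Σt over all 10·5 pixels = 2525291/25500 ≈ 99.0310196
V = pitch²·Σt = 0.89²·2525291/25500 = 78.442

t(3,2)=1.126 V=78.442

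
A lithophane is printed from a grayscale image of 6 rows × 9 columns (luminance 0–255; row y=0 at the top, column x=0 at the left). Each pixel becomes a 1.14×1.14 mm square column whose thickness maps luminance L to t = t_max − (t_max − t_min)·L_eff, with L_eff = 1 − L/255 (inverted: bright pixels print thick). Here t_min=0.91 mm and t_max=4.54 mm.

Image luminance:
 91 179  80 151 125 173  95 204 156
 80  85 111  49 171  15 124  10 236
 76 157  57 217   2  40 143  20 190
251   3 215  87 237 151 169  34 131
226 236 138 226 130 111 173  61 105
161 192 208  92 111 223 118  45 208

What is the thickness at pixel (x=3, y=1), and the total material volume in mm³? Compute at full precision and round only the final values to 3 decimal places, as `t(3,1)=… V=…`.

t(3,1)=1.608 V=194.825

span = t_max - t_min = 4.54 - 0.91 = 3.630
L(3,1) = 49, L_eff = 1 - 49/255 = 0.807843 (inverted)
t(3,1) = 4.54 - 3.630·0.807843 = 1.608
Σt over all 6·9 pixels = 1274249/8500 ≈ 149.9116471
V = pitch²·Σt = 1.14²·1274249/8500 = 194.825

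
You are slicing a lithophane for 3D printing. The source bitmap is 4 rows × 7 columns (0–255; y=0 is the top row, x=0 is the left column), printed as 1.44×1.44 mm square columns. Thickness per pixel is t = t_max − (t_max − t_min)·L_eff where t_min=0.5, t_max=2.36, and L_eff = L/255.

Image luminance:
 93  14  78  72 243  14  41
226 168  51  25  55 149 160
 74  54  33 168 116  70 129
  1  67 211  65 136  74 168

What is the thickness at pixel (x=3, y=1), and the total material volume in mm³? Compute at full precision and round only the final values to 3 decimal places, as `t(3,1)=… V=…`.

t(3,1)=2.178 V=95.354

span = t_max - t_min = 2.36 - 0.5 = 1.860
L(3,1) = 25, L_eff = 25/255 = 0.098039
t(3,1) = 2.36 - 1.860·0.098039 = 2.178
Σt over all 4·7 pixels = 39087/850 ≈ 45.9847059
V = pitch²·Σt = 1.44²·39087/850 = 95.354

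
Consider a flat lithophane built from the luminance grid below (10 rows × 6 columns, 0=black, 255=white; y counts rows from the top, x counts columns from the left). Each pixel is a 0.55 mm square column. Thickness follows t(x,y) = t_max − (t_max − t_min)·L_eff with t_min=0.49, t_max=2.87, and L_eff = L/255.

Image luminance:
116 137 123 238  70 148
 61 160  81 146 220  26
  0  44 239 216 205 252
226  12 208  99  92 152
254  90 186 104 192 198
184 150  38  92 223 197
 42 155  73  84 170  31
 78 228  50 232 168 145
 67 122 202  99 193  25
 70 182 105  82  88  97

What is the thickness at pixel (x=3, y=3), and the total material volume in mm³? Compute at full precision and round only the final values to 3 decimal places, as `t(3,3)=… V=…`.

span = t_max - t_min = 2.87 - 0.49 = 2.380
L(3,3) = 99, L_eff = 99/255 = 0.388235
t(3,3) = 2.87 - 2.380·0.388235 = 1.946
Σt over all 10·6 pixels = 73381/750 ≈ 97.8413333
V = pitch²·Σt = 0.55²·73381/750 = 29.597

t(3,3)=1.946 V=29.597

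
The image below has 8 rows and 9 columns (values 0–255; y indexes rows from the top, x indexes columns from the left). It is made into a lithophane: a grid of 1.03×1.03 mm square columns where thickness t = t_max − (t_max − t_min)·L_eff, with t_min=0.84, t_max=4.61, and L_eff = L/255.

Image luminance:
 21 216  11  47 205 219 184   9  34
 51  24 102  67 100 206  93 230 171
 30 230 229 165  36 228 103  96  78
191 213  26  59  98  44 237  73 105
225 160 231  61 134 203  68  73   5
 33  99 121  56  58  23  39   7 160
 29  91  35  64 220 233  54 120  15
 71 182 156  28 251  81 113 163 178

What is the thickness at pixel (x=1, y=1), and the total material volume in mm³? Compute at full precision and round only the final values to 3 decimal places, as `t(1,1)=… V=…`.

t(1,1)=4.255 V=225.543

span = t_max - t_min = 4.61 - 0.84 = 3.770
L(1,1) = 24, L_eff = 24/255 = 0.094118
t(1,1) = 4.61 - 3.770·0.094118 = 4.255
Σt over all 8·9 pixels = 5421193/25500 ≈ 212.5958039
V = pitch²·Σt = 1.03²·5421193/25500 = 225.543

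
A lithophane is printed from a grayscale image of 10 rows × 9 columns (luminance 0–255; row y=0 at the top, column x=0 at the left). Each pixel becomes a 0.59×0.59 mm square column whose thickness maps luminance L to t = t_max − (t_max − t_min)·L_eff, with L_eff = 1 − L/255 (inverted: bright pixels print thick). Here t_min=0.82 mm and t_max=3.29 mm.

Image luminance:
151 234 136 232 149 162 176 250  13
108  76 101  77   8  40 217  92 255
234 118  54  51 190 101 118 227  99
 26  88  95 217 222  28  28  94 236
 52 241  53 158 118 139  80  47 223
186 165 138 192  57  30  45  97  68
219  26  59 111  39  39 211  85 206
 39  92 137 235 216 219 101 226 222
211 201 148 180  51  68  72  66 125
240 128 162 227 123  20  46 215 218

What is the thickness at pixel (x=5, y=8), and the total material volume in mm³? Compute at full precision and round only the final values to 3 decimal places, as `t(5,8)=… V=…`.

span = t_max - t_min = 3.29 - 0.82 = 2.470
L(5,8) = 68, L_eff = 1 - 68/255 = 0.733333 (inverted)
t(5,8) = 3.29 - 2.470·0.733333 = 1.479
Σt over all 10·9 pixels = 63871/340 ≈ 187.8558824
V = pitch²·Σt = 0.59²·63871/340 = 65.393

t(5,8)=1.479 V=65.393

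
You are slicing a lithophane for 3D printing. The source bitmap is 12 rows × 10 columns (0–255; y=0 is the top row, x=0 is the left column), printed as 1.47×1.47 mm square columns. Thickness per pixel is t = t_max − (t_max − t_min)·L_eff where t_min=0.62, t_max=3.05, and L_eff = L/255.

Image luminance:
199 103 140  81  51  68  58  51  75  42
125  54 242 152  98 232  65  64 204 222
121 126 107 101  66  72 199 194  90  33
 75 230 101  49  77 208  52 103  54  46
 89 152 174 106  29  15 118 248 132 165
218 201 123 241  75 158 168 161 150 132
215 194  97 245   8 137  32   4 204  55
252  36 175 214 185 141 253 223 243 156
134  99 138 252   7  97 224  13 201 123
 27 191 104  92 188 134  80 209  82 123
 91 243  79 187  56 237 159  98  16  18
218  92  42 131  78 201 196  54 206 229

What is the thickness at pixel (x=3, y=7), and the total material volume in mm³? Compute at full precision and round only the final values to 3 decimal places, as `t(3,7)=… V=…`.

span = t_max - t_min = 3.05 - 0.62 = 2.430
L(3,7) = 214, L_eff = 214/255 = 0.839216
t(3,7) = 3.05 - 2.430·0.839216 = 1.011
Σt over all 12·10 pixels = 1855257/8500 ≈ 218.2655294
V = pitch²·Σt = 1.47²·1855257/8500 = 471.650

t(3,7)=1.011 V=471.650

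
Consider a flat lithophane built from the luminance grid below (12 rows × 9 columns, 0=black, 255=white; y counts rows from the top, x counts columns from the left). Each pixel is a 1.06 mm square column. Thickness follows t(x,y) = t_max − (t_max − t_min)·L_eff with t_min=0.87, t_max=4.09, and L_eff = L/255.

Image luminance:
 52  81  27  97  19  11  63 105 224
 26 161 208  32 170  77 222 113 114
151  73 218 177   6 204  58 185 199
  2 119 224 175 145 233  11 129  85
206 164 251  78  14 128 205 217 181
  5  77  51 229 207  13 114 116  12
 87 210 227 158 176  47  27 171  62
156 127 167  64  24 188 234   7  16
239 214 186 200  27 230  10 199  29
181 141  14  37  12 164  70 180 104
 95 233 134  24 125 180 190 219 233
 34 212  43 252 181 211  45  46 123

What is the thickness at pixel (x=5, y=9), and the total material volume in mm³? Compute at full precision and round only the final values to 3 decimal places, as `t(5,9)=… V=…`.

t(5,9)=2.019 V=305.783

span = t_max - t_min = 4.09 - 0.87 = 3.220
L(5,9) = 164, L_eff = 164/255 = 0.643137
t(5,9) = 4.09 - 3.220·0.643137 = 2.019
Σt over all 12·9 pixels = 3469861/12750 ≈ 272.1459608
V = pitch²·Σt = 1.06²·3469861/12750 = 305.783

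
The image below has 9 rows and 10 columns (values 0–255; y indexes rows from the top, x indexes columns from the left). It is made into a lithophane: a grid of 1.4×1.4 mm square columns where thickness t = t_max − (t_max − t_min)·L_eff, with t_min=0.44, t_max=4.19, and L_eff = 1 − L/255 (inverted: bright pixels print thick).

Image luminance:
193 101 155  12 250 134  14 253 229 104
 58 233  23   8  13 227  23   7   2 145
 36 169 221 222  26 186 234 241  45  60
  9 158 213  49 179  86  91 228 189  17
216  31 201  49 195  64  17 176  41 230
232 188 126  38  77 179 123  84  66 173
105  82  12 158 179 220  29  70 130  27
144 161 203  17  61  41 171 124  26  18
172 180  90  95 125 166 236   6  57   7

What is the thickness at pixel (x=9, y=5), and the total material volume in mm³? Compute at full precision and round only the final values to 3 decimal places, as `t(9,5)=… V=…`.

span = t_max - t_min = 4.19 - 0.44 = 3.750
L(9,5) = 173, L_eff = 1 - 173/255 = 0.321569 (inverted)
t(9,5) = 4.19 - 3.750·0.321569 = 2.984
Σt over all 9·10 pixels = 65769/340 ≈ 193.4382353
V = pitch²·Σt = 1.4²·65769/340 = 379.139

t(9,5)=2.984 V=379.139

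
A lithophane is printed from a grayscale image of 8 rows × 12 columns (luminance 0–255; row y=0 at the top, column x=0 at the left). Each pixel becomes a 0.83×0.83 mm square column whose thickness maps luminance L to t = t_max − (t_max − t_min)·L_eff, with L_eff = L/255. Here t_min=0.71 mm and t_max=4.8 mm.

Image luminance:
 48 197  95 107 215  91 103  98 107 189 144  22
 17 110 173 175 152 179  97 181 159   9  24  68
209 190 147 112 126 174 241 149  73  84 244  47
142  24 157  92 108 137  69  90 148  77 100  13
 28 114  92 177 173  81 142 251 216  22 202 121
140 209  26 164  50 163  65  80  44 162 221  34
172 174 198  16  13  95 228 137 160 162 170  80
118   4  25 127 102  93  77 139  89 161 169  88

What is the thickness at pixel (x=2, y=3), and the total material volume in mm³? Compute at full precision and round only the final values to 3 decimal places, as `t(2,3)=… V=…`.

span = t_max - t_min = 4.8 - 0.71 = 4.090
L(2,3) = 157, L_eff = 157/255 = 0.615686
t(2,3) = 4.8 - 4.090·0.615686 = 2.282
Σt over all 8·12 pixels = 2350739/8500 ≈ 276.5575294
V = pitch²·Σt = 0.83²·2350739/8500 = 190.520

t(2,3)=2.282 V=190.520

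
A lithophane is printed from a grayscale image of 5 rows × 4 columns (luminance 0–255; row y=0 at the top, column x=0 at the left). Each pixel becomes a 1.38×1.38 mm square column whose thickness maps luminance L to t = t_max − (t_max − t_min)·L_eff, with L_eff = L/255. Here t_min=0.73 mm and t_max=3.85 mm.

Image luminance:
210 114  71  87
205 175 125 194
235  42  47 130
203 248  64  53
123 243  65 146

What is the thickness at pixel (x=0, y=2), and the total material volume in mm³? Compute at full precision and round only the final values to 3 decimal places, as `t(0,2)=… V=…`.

span = t_max - t_min = 3.85 - 0.73 = 3.120
L(0,2) = 235, L_eff = 235/255 = 0.921569
t(0,2) = 3.85 - 3.120·0.921569 = 0.975
Σt over all 5·4 pixels = 18269/425 ≈ 42.9858824
V = pitch²·Σt = 1.38²·18269/425 = 81.862

t(0,2)=0.975 V=81.862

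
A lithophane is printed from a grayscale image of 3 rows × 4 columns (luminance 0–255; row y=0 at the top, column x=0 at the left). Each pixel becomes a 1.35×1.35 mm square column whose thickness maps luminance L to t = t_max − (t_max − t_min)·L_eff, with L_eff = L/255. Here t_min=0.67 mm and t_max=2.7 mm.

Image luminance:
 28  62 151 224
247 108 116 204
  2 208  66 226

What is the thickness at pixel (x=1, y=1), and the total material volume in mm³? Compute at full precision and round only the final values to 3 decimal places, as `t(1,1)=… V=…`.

span = t_max - t_min = 2.7 - 0.67 = 2.030
L(1,1) = 108, L_eff = 108/255 = 0.423529
t(1,1) = 2.7 - 2.030·0.423529 = 1.840
Σt over all 3·4 pixels = 246437/12750 ≈ 19.3283922
V = pitch²·Σt = 1.35²·246437/12750 = 35.226

t(1,1)=1.840 V=35.226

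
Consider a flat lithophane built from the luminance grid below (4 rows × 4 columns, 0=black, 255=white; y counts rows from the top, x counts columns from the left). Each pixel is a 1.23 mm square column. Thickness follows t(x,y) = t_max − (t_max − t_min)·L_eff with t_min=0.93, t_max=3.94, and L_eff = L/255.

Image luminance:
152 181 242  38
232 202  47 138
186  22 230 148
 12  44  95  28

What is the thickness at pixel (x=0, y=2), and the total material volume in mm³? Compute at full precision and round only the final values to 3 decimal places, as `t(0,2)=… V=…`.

span = t_max - t_min = 3.94 - 0.93 = 3.010
L(0,2) = 186, L_eff = 186/255 = 0.729412
t(0,2) = 3.94 - 3.010·0.729412 = 1.744
Σt over all 4·4 pixels = 1006423/25500 ≈ 39.4675686
V = pitch²·Σt = 1.23²·1006423/25500 = 59.710

t(0,2)=1.744 V=59.710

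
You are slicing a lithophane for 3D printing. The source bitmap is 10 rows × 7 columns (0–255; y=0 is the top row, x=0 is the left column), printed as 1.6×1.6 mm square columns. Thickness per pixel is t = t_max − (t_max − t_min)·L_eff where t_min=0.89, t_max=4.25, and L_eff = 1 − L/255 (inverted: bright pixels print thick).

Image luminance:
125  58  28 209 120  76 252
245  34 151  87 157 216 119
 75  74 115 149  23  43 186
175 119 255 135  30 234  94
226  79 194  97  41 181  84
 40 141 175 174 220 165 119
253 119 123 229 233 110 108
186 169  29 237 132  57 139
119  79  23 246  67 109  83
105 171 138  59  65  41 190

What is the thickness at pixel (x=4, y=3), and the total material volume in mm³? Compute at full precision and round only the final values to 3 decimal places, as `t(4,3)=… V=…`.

span = t_max - t_min = 4.25 - 0.89 = 3.360
L(4,3) = 30, L_eff = 1 - 30/255 = 0.882353 (inverted)
t(4,3) = 4.25 - 3.360·0.882353 = 1.285
Σt over all 10·7 pixels = 776559/4250 ≈ 182.7197647
V = pitch²·Σt = 1.6²·776559/4250 = 467.763

t(4,3)=1.285 V=467.763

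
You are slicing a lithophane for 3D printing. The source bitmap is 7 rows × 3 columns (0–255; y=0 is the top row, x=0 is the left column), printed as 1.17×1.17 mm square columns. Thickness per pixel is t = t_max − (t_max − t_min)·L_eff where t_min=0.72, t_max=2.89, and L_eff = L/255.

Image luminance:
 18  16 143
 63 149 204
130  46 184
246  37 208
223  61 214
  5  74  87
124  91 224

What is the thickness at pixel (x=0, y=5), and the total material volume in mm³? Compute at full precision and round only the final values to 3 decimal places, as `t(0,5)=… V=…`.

t(0,5)=2.847 V=53.408

span = t_max - t_min = 2.89 - 0.72 = 2.170
L(0,5) = 5, L_eff = 5/255 = 0.019608
t(0,5) = 2.89 - 2.170·0.019608 = 2.847
Σt over all 7·3 pixels = 82908/2125 ≈ 39.0155294
V = pitch²·Σt = 1.17²·82908/2125 = 53.408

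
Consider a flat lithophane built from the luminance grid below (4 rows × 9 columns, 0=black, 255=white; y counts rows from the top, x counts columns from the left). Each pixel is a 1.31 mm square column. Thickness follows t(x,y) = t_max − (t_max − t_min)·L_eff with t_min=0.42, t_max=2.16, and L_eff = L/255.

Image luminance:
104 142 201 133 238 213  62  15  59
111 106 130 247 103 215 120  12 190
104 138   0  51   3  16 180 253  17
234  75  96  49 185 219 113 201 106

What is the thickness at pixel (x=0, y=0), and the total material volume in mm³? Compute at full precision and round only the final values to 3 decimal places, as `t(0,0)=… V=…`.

span = t_max - t_min = 2.16 - 0.42 = 1.740
L(0,0) = 104, L_eff = 104/255 = 0.407843
t(0,0) = 2.16 - 1.740·0.407843 = 1.450
Σt over all 4·9 pixels = 201691/4250 ≈ 47.4567059
V = pitch²·Σt = 1.31²·201691/4250 = 81.440

t(0,0)=1.450 V=81.440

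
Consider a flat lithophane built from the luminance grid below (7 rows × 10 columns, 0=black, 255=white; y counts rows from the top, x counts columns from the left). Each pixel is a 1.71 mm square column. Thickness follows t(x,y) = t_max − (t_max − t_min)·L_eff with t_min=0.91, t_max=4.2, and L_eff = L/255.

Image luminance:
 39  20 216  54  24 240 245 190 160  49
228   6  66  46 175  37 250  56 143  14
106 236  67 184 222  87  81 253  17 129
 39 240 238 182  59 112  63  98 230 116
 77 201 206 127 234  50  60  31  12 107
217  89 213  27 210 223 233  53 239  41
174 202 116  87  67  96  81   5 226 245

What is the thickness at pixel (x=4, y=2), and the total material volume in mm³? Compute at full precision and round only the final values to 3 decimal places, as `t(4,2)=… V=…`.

span = t_max - t_min = 4.2 - 0.91 = 3.290
L(4,2) = 222, L_eff = 222/255 = 0.870588
t(4,2) = 4.2 - 3.290·0.870588 = 1.336
Σt over all 7·10 pixels = 2273593/12750 ≈ 178.3210196
V = pitch²·Σt = 1.71²·2273593/12750 = 521.428

t(4,2)=1.336 V=521.428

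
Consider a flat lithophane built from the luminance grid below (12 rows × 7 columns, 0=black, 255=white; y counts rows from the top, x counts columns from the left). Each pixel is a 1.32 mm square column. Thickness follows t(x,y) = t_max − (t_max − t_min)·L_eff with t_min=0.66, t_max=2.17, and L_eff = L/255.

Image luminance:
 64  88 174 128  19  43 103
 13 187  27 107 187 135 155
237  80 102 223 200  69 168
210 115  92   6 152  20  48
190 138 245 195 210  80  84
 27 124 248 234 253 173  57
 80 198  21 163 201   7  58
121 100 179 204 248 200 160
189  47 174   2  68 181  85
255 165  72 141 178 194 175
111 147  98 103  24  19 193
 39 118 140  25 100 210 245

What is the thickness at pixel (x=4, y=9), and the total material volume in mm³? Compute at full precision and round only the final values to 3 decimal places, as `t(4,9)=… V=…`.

span = t_max - t_min = 2.17 - 0.66 = 1.510
L(4,9) = 178, L_eff = 178/255 = 0.698039
t(4,9) = 2.17 - 1.510·0.698039 = 1.116
Σt over all 12·7 pixels = 250841/2125 ≈ 118.0428235
V = pitch²·Σt = 1.32²·250841/2125 = 205.678

t(4,9)=1.116 V=205.678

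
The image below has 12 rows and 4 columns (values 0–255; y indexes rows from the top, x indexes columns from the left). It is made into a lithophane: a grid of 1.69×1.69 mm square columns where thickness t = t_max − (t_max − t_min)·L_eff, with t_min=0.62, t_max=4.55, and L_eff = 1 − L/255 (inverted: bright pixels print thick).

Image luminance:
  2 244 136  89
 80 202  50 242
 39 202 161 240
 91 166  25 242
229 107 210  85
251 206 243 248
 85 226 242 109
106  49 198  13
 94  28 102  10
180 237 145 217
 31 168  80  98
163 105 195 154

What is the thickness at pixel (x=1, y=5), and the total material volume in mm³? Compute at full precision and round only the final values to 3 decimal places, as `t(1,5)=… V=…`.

t(1,5)=3.795 V=385.417

span = t_max - t_min = 4.55 - 0.62 = 3.930
L(1,5) = 206, L_eff = 1 - 206/255 = 0.192157 (inverted)
t(1,5) = 4.55 - 3.930·0.192157 = 3.795
Σt over all 12·4 pixels = 229407/1700 ≈ 134.9452941
V = pitch²·Σt = 1.69²·229407/1700 = 385.417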